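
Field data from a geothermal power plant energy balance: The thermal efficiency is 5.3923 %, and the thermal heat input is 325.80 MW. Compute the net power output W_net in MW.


W_net = eta / 100 * Q_in
W_net = 5.3923 / 100 * 325.80
W_net = 17.568 MW


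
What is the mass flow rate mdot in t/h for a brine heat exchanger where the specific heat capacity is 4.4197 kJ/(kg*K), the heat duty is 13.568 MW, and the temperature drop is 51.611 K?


mdot = Q * 1000 / (cp * dT)
mdot = 13.568 * 1000 / (4.4197 * 51.611)
mdot = 59.48134 kg/s
Convert: 59.48134 kg/s * 3.6 = 214.13 t/h
mdot = 214.13 t/h


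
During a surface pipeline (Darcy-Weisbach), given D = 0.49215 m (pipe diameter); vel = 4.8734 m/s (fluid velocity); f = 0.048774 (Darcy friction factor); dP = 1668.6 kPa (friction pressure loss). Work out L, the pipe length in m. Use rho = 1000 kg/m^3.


L = dP*1000*D / (f*rho*vel^2/2)
L = 1668.6*1000*0.49215 / (0.048774*1000*4.8734^2/2)
L = 1417.8 m


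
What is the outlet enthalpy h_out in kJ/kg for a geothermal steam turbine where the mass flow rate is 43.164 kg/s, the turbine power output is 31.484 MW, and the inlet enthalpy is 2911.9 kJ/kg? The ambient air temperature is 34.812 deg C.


h_out = h_in - P * 1000 / mdot
h_out = 2911.9 - 31.484 * 1000 / 43.164
h_out = 2182.5 kJ/kg


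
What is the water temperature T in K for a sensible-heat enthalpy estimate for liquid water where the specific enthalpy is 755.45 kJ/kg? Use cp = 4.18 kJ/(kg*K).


T = h / cp
T = 755.45 / 4.18
T = 180.7297 deg C
Convert to K: 180.7297 + 273.15 = 453.88 K
T = 453.88 K


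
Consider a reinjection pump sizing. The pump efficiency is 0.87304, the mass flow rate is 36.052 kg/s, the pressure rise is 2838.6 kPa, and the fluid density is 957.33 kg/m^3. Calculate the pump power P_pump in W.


P_pump = mdot * dP / (rho * eta)
P_pump = 36.052 * 2838.6 / (957.33 * 0.87304)
P_pump = 122.4441 kW
Convert: 122.4441 kW * 1000.0 = 1.2244e+05 W
P_pump = 1.2244e+05 W


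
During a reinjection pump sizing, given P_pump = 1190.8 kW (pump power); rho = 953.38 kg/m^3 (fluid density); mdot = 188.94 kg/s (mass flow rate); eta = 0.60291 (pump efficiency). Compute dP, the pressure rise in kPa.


dP = P_pump * rho * eta / mdot
dP = 1190.8 * 953.38 * 0.60291 / 188.94
dP = 3622.7 kPa


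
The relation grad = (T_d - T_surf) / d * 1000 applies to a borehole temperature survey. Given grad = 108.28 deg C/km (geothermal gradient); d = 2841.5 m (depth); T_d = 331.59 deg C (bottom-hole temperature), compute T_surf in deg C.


T_surf = T_d - grad * d / 1000
T_surf = 331.59 - 108.28 * 2841.5 / 1000
T_surf = 23.912 deg C


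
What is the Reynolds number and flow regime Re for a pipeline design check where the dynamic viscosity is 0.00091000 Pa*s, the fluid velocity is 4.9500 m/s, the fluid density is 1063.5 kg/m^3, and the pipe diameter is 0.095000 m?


Step 1: Re = rho*vel*D/mu = 1063.5*4.95*0.095/0.00091 = 5.4957e+05
Step 2: Re = 5.4957e+05 > 4000, so flow is turbulent.
Re = 5.4957e+05 (turbulent)


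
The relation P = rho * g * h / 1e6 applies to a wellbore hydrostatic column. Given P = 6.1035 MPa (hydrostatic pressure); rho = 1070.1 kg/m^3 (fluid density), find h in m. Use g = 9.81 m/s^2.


h = P * 1e6 / (g * rho)
h = 6.1035 * 1e6 / (9.81 * 1070.1)
h = 581.41 m


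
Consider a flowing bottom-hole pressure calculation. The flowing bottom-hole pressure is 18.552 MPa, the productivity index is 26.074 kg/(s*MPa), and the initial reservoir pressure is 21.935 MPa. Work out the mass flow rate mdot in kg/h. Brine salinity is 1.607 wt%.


mdot = (P_i - P_wf) * PI
mdot = (21.935 - 18.552) * 26.074
mdot = 88.20834 kg/s
Convert: 88.20834 kg/s * 3600.0 = 3.1755e+05 kg/h
mdot = 3.1755e+05 kg/h


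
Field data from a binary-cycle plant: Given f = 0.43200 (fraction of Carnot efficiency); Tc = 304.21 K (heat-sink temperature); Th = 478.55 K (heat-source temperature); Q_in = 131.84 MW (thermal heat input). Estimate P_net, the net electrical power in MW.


Step 1: eta = (1 - Tc/Th)*f = (1 - 304.21/478.55)*0.432 = 0.1573814
Step 2: P_net = eta * Q_in = 0.1573814 * 131.84 = 20.749 MW
P_net = 20.749 MW


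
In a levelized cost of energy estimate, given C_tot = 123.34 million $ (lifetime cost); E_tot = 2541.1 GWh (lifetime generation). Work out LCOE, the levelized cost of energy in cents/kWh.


LCOE = C_tot / E_tot * 100
LCOE = 123.34 / 2541.1 * 100
LCOE = 4.8538 cents/kWh


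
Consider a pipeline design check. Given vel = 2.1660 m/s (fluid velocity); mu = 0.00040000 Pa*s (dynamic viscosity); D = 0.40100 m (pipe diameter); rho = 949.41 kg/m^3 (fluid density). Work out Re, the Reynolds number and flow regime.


Step 1: Re = rho*vel*D/mu = 949.41*2.166*0.401/0.0004 = 2.0616e+06
Step 2: Re = 2.0616e+06 > 4000, so flow is turbulent.
Re = 2.0616e+06 (turbulent)


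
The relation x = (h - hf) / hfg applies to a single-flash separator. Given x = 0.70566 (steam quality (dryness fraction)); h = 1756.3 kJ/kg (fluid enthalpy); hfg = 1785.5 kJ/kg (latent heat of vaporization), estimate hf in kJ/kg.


hf = h - x * hfg
hf = 1756.3 - 0.70566 * 1785.5
hf = 496.34 kJ/kg


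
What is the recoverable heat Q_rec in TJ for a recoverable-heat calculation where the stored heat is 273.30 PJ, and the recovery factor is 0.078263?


Q_rec = Q_s * RF
Q_rec = 273.30 * 0.078263
Q_rec = 21.38928 PJ
Convert: 21.38928 PJ * 1000.0 = 21389 TJ
Q_rec = 21389 TJ


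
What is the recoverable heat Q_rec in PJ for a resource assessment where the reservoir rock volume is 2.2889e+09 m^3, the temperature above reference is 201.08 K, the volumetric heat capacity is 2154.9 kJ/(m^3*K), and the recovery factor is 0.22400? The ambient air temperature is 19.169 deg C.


Step 1: Q_s = Vr*rhoc*dT/1e12 = 2.2889e+09*2154.9*201.08/1e12 = 991.7971 PJ
Step 2: Q_rec = Q_s * RF = 991.7971 * 0.224 = 222.16 PJ
Q_rec = 222.16 PJ


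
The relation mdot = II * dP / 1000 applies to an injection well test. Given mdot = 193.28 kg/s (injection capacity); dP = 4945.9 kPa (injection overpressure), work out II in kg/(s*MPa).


II = mdot * 1000 / dP
II = 193.28 * 1000 / 4945.9
II = 39.079 kg/(s*MPa)


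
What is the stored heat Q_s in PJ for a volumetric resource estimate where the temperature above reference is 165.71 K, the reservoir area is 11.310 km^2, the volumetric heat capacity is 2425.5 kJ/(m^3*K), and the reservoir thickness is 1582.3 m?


Step 1: Vr = A*1e6*hr = 11.31*1e6*1582.3 = 1.789581e+10 m^3
Step 2: Q_s = Vr*rhoc*dT/1e12 = 1.789581e+10*2425.5*165.71/1e12 = 7192.9 PJ
Q_s = 7192.9 PJ


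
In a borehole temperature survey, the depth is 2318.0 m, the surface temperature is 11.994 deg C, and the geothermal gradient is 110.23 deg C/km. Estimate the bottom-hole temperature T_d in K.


T_d = T_surf + grad * d / 1000
T_d = 11.994 + 110.23 * 2318.0 / 1000
T_d = 267.5071 deg C
Convert to K: 267.5071 + 273.15 = 540.66 K
T_d = 540.66 K


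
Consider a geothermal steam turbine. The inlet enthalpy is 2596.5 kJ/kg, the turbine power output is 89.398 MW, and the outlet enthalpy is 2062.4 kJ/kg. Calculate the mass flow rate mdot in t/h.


mdot = P * 1000 / (h_in - h_out)
mdot = 89.398 * 1000 / (2596.5 - 2062.4)
mdot = 167.3806 kg/s
Convert: 167.3806 kg/s * 3.6 = 602.57 t/h
mdot = 602.57 t/h


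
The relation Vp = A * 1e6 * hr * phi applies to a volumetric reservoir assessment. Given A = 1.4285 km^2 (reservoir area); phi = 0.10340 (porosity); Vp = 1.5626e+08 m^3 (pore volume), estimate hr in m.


hr = Vp / (A * 1e6 * phi)
hr = 1.5626e+08 / (1.4285 * 1e6 * 0.10340)
hr = 1057.9 m


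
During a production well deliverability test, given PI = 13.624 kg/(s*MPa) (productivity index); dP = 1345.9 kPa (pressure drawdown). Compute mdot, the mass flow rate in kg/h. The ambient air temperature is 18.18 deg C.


mdot = PI * dP / 1000
mdot = 13.624 * 1345.9 / 1000
mdot = 18.33654 kg/s
Convert: 18.33654 kg/s * 3600.0 = 66012 kg/h
mdot = 66012 kg/h


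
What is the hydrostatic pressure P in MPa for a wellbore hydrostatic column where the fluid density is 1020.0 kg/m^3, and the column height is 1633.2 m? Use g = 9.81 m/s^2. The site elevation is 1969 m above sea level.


P = rho * g * h / 1e6
P = 1020.0 * 9.81 * 1633.2 / 1e6
P = 16.342 MPa


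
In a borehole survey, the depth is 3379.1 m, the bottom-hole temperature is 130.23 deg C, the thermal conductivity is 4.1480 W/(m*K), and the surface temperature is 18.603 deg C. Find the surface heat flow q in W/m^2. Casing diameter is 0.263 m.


Step 1: grad = (T_d - T_surf)/d * 1000 = (130.23 - 18.603)/3379.1 * 1000 = 33.03454 deg C/km
Step 2: q = k * grad / 1000 = 4.148 * 33.03454 / 1000 = 0.13703 W/m^2
q = 0.13703 W/m^2


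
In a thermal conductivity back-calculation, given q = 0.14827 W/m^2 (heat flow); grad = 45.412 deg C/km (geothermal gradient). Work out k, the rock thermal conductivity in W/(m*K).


k = q / (grad / 1000)
k = 0.14827 / (45.412 / 1000)
k = 3.2650 W/(m*K)


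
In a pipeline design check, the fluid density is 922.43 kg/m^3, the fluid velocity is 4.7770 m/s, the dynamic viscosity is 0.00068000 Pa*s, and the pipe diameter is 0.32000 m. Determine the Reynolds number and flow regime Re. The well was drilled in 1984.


Step 1: Re = rho*vel*D/mu = 922.43*4.777*0.32/0.00068 = 2.0736e+06
Step 2: Re = 2.0736e+06 > 4000, so flow is turbulent.
Re = 2.0736e+06 (turbulent)


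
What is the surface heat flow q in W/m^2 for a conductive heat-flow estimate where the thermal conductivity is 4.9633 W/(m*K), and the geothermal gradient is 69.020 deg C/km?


q = k * grad / 1000
q = 4.9633 * 69.020 / 1000
q = 0.34257 W/m^2


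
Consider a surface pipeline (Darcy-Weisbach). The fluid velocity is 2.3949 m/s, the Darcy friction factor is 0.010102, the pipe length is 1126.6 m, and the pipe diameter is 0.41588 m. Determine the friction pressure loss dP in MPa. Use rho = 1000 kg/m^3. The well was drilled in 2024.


dP = f * (L/D) * (rho*vel^2/2) / 1000
dP = 0.010102 * (1126.6/0.41588) * (1000*2.3949^2/2) / 1000
dP = 78.47907 kPa
Convert: 78.47907 kPa * 0.001 = 0.078479 MPa
dP = 0.078479 MPa


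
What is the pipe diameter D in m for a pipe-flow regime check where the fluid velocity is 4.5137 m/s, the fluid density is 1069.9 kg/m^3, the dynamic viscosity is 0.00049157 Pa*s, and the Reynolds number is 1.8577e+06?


D = Re * mu / (rho * vel)
D = 1.8577e+06 * 0.00049157 / (1069.9 * 4.5137)
D = 0.18910 m


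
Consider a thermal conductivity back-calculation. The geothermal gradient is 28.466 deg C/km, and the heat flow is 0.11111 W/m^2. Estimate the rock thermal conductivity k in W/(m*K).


k = q / (grad / 1000)
k = 0.11111 / (28.466 / 1000)
k = 3.9033 W/(m*K)


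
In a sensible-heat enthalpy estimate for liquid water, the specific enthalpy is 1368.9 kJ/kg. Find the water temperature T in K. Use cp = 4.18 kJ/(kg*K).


T = h / cp
T = 1368.9 / 4.18
T = 327.4880 deg C
Convert to K: 327.4880 + 273.15 = 600.64 K
T = 600.64 K


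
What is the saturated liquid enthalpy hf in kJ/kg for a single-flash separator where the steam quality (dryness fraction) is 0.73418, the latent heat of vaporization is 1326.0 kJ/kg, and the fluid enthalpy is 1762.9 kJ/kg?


hf = h - x * hfg
hf = 1762.9 - 0.73418 * 1326.0
hf = 789.38 kJ/kg


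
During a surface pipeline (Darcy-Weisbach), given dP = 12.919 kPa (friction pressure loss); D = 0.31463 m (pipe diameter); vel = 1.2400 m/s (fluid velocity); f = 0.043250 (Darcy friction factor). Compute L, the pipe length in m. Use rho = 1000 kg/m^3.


L = dP*1000*D / (f*rho*vel^2/2)
L = 12.919*1000*0.31463 / (0.043250*1000*1.2400^2/2)
L = 122.24 m


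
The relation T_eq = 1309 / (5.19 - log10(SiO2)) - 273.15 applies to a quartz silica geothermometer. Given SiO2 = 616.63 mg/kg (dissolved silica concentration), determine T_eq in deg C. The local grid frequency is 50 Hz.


T_eq = 1309 / (5.19 - log10(SiO2)) - 273.15
T_eq = 1309 / (5.19 - log10(616.63)) - 273.15
T_eq = 272.27 deg C


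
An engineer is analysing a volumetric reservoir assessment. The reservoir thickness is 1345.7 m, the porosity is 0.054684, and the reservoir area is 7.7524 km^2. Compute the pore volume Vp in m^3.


Vp = A * 1e6 * hr * phi
Vp = 7.7524 * 1e6 * 1345.7 * 0.054684
Vp = 5.7049e+08 m^3


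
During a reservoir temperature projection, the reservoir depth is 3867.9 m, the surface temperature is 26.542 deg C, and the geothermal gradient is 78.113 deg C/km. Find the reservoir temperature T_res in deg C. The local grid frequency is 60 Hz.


T_res = T_surf + grad * d / 1000
T_res = 26.542 + 78.113 * 3867.9 / 1000
T_res = 328.68 deg C


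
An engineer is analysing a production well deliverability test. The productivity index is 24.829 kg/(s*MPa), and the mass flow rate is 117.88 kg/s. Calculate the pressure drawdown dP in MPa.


dP = mdot * 1000 / PI
dP = 117.88 * 1000 / 24.829
dP = 4747.674 kPa
Convert: 4747.674 kPa * 0.001 = 4.7477 MPa
dP = 4.7477 MPa


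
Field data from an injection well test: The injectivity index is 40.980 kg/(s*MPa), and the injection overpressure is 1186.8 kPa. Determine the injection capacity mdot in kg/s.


mdot = II * dP / 1000
mdot = 40.980 * 1186.8 / 1000
mdot = 48.635 kg/s


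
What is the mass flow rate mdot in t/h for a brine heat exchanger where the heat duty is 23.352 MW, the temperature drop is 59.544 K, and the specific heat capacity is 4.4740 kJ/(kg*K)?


mdot = Q * 1000 / (cp * dT)
mdot = 23.352 * 1000 / (4.4740 * 59.544)
mdot = 87.65771 kg/s
Convert: 87.65771 kg/s * 3.6 = 315.57 t/h
mdot = 315.57 t/h


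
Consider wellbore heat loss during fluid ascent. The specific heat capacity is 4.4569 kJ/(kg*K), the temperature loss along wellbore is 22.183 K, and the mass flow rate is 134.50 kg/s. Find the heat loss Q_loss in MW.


Q_loss = mdot * cp * dT
Q_loss = 134.50 * 4.4569 * 22.183
Q_loss = 13297.67 kW
Convert: 13297.67 kW * 0.001 = 13.298 MW
Q_loss = 13.298 MW


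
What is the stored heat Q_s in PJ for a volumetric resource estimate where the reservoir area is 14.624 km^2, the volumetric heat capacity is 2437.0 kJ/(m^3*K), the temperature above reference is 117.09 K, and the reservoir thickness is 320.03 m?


Step 1: Vr = A*1e6*hr = 14.624*1e6*320.03 = 4.680119e+09 m^3
Step 2: Q_s = Vr*rhoc*dT/1e12 = 4.680119e+09*2437.0*117.09/1e12 = 1335.5 PJ
Q_s = 1335.5 PJ


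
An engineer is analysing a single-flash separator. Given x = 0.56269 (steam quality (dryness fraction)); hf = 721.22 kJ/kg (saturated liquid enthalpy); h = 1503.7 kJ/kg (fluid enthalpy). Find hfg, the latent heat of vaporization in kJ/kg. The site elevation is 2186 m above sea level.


hfg = (h - hf) / x
hfg = (1503.7 - 721.22) / 0.56269
hfg = 1390.6 kJ/kg


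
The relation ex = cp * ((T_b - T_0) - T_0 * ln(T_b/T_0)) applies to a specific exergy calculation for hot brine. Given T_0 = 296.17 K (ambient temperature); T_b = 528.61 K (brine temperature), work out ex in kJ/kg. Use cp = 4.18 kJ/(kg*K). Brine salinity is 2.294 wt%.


ex = cp * ((T_b - T_0) - T_0 * ln(T_b/T_0))
ex = 4.18 * ((528.61 - 296.17) - 296.17 * ln(528.61/296.17))
ex = 254.41 kJ/kg


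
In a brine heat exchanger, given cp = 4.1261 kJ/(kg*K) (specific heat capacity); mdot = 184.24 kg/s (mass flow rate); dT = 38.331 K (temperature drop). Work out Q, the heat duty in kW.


Q = mdot * cp * dT / 1000
Q = 184.24 * 4.1261 * 38.331 / 1000
Q = 29.13895 MW
Convert: 29.13895 MW * 1000.0 = 29139 kW
Q = 29139 kW


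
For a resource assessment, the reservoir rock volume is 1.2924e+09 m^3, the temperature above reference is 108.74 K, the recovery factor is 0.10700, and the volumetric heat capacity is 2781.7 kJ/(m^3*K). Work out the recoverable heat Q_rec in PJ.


Step 1: Q_s = Vr*rhoc*dT/1e12 = 1.2924e+09*2781.7*108.74/1e12 = 390.9278 PJ
Step 2: Q_rec = Q_s * RF = 390.9278 * 0.107 = 41.829 PJ
Q_rec = 41.829 PJ


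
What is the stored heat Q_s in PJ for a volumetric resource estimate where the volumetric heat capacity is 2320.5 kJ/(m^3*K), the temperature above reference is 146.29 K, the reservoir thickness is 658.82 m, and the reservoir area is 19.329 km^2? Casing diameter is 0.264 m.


Step 1: Vr = A*1e6*hr = 19.329*1e6*658.82 = 1.273433e+10 m^3
Step 2: Q_s = Vr*rhoc*dT/1e12 = 1.273433e+10*2320.5*146.29/1e12 = 4322.9 PJ
Q_s = 4322.9 PJ


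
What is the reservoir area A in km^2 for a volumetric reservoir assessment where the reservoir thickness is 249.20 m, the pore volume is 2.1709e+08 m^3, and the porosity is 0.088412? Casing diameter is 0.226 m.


A = Vp / (1e6 * hr * phi)
A = 2.1709e+08 / (1e6 * 249.20 * 0.088412)
A = 9.8533 km^2


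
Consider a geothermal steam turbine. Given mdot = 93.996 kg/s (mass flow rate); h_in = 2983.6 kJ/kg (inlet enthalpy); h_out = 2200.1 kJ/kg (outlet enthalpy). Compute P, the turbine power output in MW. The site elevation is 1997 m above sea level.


P = mdot * (h_in - h_out) / 1000
P = 93.996 * (2983.6 - 2200.1) / 1000
P = 73.646 MW


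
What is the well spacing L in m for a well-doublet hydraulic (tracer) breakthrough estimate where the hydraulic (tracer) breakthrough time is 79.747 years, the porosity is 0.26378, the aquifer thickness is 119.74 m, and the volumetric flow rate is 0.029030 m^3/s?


L = sqrt(t_bt*365.25*86400*3*Qv / (pi*hr*phi))
L = sqrt(79.747*365.25*86400*3*0.029030 / (pi*119.74*0.26378))
L = 1486.2 m


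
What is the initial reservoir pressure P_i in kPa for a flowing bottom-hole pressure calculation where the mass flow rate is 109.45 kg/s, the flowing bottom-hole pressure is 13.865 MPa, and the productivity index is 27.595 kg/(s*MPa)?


P_i = P_wf + mdot / PI
P_i = 13.865 + 109.45 / 27.595
P_i = 17.83130 MPa
Convert: 17.83130 MPa * 1000.0 = 17831 kPa
P_i = 17831 kPa


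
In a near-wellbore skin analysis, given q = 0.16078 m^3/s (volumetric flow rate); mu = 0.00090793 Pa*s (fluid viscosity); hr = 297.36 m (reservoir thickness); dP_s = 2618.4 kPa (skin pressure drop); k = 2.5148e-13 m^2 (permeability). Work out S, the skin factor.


S = dP_s * 1000 * 2*pi*k*hr / (q*mu)
S = 2618.4 * 1000 * 2*pi*2.5148e-13*297.36 / (0.16078*0.00090793)
S = 8.4279


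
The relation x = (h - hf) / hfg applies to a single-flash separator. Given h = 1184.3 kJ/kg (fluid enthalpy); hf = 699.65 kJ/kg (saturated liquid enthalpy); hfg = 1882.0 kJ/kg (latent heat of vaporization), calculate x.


x = (h - hf) / hfg
x = (1184.3 - 699.65) / 1882.0
x = 0.25752


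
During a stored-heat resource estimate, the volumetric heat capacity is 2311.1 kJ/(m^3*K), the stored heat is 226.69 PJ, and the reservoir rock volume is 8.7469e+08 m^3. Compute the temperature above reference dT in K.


dT = Q_s * 1e12 / (Vr * rhoc)
dT = 226.69 * 1e12 / (8.7469e+08 * 2311.1)
dT = 112.14 K


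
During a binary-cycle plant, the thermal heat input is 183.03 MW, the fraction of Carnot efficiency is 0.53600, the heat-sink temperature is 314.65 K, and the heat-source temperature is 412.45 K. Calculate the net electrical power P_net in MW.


Step 1: eta = (1 - Tc/Th)*f = (1 - 314.65/412.45)*0.536 = 0.1270961
Step 2: P_net = eta * Q_in = 0.1270961 * 183.03 = 23.262 MW
P_net = 23.262 MW


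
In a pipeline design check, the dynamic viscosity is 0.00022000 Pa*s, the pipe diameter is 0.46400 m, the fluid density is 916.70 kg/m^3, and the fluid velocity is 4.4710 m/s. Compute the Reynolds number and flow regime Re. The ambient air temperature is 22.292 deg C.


Step 1: Re = rho*vel*D/mu = 916.7*4.471*0.464/0.00022 = 8.6442e+06
Step 2: Re = 8.6442e+06 > 4000, so flow is turbulent.
Re = 8.6442e+06 (turbulent)


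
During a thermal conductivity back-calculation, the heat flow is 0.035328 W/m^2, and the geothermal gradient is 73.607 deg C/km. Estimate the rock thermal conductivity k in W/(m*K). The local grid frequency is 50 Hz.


k = q / (grad / 1000)
k = 0.035328 / (73.607 / 1000)
k = 0.47995 W/(m*K)


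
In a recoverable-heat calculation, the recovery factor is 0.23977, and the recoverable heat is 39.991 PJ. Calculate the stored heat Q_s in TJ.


Q_s = Q_rec / RF
Q_s = 39.991 / 0.23977
Q_s = 166.7890 PJ
Convert: 166.7890 PJ * 1000.0 = 1.6679e+05 TJ
Q_s = 1.6679e+05 TJ


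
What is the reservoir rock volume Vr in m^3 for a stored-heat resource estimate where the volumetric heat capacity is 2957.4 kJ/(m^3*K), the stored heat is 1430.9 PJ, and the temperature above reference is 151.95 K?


Vr = Q_s * 1e12 / (rhoc * dT)
Vr = 1430.9 * 1e12 / (2957.4 * 151.95)
Vr = 3.1842e+09 m^3


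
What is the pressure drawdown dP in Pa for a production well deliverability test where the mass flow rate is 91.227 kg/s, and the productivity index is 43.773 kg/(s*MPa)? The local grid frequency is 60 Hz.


dP = mdot * 1000 / PI
dP = 91.227 * 1000 / 43.773
dP = 2084.093 kPa
Convert: 2084.093 kPa * 1000.0 = 2.0841e+06 Pa
dP = 2.0841e+06 Pa


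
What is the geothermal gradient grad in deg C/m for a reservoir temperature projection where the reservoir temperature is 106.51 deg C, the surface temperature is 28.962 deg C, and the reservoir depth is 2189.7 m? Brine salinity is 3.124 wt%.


grad = (T_res - T_surf) / d * 1000
grad = (106.51 - 28.962) / 2189.7 * 1000
grad = 35.41490 deg C/km
Convert: 35.41490 deg C/km * 0.001 = 0.035415 deg C/m
grad = 0.035415 deg C/m


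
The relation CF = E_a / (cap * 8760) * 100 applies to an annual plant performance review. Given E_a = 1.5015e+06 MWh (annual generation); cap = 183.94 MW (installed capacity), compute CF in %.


CF = E_a / (cap * 8760) * 100
CF = 1.5015e+06 / (183.94 * 8760) * 100
CF = 93.185 %


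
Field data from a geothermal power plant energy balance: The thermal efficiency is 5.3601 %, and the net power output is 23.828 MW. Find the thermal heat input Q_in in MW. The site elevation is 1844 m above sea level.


Q_in = W_net / (eta / 100)
Q_in = 23.828 / (5.3601 / 100)
Q_in = 444.54 MW


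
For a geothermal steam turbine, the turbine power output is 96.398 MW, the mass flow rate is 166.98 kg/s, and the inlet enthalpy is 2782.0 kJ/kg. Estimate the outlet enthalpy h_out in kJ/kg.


h_out = h_in - P * 1000 / mdot
h_out = 2782.0 - 96.398 * 1000 / 166.98
h_out = 2204.7 kJ/kg


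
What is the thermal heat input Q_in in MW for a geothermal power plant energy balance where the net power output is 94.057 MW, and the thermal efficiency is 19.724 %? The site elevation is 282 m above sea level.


Q_in = W_net / (eta / 100)
Q_in = 94.057 / (19.724 / 100)
Q_in = 476.87 MW


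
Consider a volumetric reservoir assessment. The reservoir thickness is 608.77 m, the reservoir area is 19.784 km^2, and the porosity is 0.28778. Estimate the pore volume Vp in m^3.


Vp = A * 1e6 * hr * phi
Vp = 19.784 * 1e6 * 608.77 * 0.28778
Vp = 3.4660e+09 m^3


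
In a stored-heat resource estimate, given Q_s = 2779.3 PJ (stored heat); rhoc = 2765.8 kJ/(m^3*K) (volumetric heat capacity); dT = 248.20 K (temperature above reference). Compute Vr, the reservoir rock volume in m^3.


Vr = Q_s * 1e12 / (rhoc * dT)
Vr = 2779.3 * 1e12 / (2765.8 * 248.20)
Vr = 4.0487e+09 m^3


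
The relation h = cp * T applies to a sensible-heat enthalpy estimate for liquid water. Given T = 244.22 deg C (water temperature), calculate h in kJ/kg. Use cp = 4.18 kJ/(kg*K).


h = cp * T
h = 4.18 * 244.22
h = 1020.8 kJ/kg


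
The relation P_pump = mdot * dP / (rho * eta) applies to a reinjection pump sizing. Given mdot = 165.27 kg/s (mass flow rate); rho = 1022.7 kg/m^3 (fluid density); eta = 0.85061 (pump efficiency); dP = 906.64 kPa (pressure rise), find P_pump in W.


P_pump = mdot * dP / (rho * eta)
P_pump = 165.27 * 906.64 / (1022.7 * 0.85061)
P_pump = 172.2464 kW
Convert: 172.2464 kW * 1000.0 = 1.7225e+05 W
P_pump = 1.7225e+05 W


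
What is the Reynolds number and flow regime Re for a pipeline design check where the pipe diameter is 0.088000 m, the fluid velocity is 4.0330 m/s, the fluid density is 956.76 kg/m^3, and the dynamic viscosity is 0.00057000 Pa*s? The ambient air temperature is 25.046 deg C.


Step 1: Re = rho*vel*D/mu = 956.76*4.033*0.088/0.00057 = 5.9572e+05
Step 2: Re = 5.9572e+05 > 4000, so flow is turbulent.
Re = 5.9572e+05 (turbulent)


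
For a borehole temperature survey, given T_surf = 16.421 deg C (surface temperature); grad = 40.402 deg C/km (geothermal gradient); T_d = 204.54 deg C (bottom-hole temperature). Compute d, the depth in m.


d = (T_d - T_surf) / grad * 1000
d = (204.54 - 16.421) / 40.402 * 1000
d = 4656.2 m


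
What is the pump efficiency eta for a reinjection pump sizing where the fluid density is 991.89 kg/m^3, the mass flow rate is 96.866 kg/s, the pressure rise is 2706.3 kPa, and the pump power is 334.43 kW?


eta = mdot * dP / (rho * P_pump)
eta = 96.866 * 2706.3 / (991.89 * 334.43)
eta = 0.79028


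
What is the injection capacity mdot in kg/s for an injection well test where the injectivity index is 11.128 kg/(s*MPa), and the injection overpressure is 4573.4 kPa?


mdot = II * dP / 1000
mdot = 11.128 * 4573.4 / 1000
mdot = 50.893 kg/s


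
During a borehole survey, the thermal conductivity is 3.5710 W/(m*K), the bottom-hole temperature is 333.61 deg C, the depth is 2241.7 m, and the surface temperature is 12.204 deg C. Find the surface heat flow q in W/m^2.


Step 1: grad = (T_d - T_surf)/d * 1000 = (333.61 - 12.204)/2241.7 * 1000 = 143.3760 deg C/km
Step 2: q = k * grad / 1000 = 3.571 * 143.3760 / 1000 = 0.51200 W/m^2
q = 0.51200 W/m^2


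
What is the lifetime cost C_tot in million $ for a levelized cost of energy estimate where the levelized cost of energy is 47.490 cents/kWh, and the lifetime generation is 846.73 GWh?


C_tot = LCOE / 100 * E_tot
C_tot = 47.490 / 100 * 846.73
C_tot = 402.11 million $


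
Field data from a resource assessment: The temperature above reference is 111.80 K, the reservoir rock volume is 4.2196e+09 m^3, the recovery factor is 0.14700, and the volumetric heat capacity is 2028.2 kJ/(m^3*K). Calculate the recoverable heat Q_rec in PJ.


Step 1: Q_s = Vr*rhoc*dT/1e12 = 4.2196e+09*2028.2*111.8/1e12 = 956.8059 PJ
Step 2: Q_rec = Q_s * RF = 956.8059 * 0.147 = 140.65 PJ
Q_rec = 140.65 PJ


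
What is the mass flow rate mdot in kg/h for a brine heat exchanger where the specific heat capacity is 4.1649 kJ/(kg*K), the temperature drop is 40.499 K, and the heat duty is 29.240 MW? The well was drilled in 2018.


mdot = Q * 1000 / (cp * dT)
mdot = 29.240 * 1000 / (4.1649 * 40.499)
mdot = 173.3519 kg/s
Convert: 173.3519 kg/s * 3600.0 = 6.2407e+05 kg/h
mdot = 6.2407e+05 kg/h


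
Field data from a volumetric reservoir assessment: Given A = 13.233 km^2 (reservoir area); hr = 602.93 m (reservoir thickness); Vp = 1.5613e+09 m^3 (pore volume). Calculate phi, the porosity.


phi = Vp / (A * 1e6 * hr)
phi = 1.5613e+09 / (13.233 * 1e6 * 602.93)
phi = 0.19569


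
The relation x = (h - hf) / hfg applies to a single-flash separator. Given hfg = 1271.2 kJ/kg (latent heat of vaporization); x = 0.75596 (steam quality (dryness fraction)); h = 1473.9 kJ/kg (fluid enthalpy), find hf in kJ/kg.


hf = h - x * hfg
hf = 1473.9 - 0.75596 * 1271.2
hf = 512.92 kJ/kg


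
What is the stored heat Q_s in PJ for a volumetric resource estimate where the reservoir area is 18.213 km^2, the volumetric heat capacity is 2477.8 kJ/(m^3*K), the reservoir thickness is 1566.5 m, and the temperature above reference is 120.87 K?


Step 1: Vr = A*1e6*hr = 18.213*1e6*1566.5 = 2.853066e+10 m^3
Step 2: Q_s = Vr*rhoc*dT/1e12 = 2.853066e+10*2477.8*120.87/1e12 = 8544.7 PJ
Q_s = 8544.7 PJ


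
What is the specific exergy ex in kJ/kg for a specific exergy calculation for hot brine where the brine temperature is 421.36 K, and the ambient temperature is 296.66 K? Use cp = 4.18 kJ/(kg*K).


ex = cp * ((T_b - T_0) - T_0 * ln(T_b/T_0))
ex = 4.18 * ((421.36 - 296.66) - 296.66 * ln(421.36/296.66))
ex = 86.115 kJ/kg


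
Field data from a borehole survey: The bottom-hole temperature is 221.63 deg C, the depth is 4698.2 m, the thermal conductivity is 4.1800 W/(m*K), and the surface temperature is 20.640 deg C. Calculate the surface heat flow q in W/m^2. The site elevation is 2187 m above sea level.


Step 1: grad = (T_d - T_surf)/d * 1000 = (221.63 - 20.64)/4698.2 * 1000 = 42.78021 deg C/km
Step 2: q = k * grad / 1000 = 4.18 * 42.78021 / 1000 = 0.17882 W/m^2
q = 0.17882 W/m^2


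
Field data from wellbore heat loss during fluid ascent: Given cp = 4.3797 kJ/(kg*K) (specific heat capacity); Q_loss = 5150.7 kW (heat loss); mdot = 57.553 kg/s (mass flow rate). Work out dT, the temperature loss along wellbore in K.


dT = Q_loss / (mdot * cp)
dT = 5150.7 / (57.553 * 4.3797)
dT = 20.434 K


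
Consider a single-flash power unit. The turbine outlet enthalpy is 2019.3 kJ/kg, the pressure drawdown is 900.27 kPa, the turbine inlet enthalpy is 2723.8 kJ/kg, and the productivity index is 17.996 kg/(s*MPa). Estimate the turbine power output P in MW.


Step 1: mdot = PI * dP / 1000 = 17.996 * 900.27 / 1000 = 16.20126 kg/s
Step 2: P = mdot*(h_in - h_out)/1000 = 16.20126*(2723.8 - 2019.3)/1000 = 11.414 MW
P = 11.414 MW


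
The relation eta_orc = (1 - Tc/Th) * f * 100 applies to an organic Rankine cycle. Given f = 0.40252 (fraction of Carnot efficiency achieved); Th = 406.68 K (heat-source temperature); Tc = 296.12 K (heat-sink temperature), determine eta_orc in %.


eta_orc = (1 - Tc/Th) * f * 100
eta_orc = (1 - 296.12/406.68) * 0.40252 * 100
eta_orc = 10.943 %


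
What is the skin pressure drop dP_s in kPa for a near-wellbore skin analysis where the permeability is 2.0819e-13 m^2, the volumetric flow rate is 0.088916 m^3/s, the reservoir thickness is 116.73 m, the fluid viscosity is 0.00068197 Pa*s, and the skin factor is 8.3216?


dP_s = S * q * mu / (2*pi*k*hr) / 1000
dP_s = 8.3216 * 0.088916 * 0.00068197 / (2*pi*2.0819e-13*116.73) / 1000
dP_s = 3304.7 kPa


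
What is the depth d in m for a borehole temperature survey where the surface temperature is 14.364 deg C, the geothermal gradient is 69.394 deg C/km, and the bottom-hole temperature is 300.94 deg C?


d = (T_d - T_surf) / grad * 1000
d = (300.94 - 14.364) / 69.394 * 1000
d = 4129.7 m


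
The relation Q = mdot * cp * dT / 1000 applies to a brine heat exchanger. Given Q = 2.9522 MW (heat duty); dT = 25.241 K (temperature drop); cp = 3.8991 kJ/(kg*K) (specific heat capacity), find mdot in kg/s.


mdot = Q * 1000 / (cp * dT)
mdot = 2.9522 * 1000 / (3.8991 * 25.241)
mdot = 29.997 kg/s


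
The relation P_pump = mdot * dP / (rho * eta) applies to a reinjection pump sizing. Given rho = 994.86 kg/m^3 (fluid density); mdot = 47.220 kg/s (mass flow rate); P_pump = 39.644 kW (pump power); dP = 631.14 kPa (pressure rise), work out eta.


eta = mdot * dP / (rho * P_pump)
eta = 47.220 * 631.14 / (994.86 * 39.644)
eta = 0.75564


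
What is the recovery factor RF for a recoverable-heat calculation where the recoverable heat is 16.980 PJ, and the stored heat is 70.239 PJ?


RF = Q_rec / Q_s
RF = 16.980 / 70.239
RF = 0.24175


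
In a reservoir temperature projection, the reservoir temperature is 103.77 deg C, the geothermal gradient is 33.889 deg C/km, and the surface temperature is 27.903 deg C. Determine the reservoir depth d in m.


d = (T_res - T_surf) / grad * 1000
d = (103.77 - 27.903) / 33.889 * 1000
d = 2238.7 m


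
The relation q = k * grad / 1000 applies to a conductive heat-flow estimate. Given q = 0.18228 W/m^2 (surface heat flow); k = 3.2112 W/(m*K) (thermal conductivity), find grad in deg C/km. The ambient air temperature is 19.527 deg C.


grad = q * 1000 / k
grad = 0.18228 * 1000 / 3.2112
grad = 56.764 deg C/km


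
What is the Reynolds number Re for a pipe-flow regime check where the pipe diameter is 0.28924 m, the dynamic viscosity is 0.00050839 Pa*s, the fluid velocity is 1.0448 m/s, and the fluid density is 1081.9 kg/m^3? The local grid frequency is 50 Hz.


Re = rho * vel * D / mu
Re = 1081.9 * 1.0448 * 0.28924 / 0.00050839
Re = 6.4310e+05


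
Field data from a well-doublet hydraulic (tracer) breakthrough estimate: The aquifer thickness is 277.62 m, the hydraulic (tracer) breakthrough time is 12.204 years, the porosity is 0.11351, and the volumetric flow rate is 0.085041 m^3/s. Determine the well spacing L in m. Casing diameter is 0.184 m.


L = sqrt(t_bt*365.25*86400*3*Qv / (pi*hr*phi))
L = sqrt(12.204*365.25*86400*3*0.085041 / (pi*277.62*0.11351))
L = 996.23 m


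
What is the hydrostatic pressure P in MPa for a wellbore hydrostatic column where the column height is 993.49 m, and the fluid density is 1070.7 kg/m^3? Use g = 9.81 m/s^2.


P = rho * g * h / 1e6
P = 1070.7 * 9.81 * 993.49 / 1e6
P = 10.435 MPa


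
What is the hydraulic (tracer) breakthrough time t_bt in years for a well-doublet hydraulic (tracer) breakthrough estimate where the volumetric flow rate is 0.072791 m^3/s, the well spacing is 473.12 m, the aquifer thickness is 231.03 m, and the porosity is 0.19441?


t_bt = pi * hr * phi * L^2 / (3 * Qv) / (365.25*86400)
t_bt = pi * 231.03 * 0.19441 * 473.12^2 / (3 * 0.072791) / (365.25*86400)
t_bt = 4.5833 years


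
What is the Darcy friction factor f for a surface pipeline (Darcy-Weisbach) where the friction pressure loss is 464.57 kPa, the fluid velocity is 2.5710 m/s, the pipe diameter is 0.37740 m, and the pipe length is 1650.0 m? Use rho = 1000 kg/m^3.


f = dP*1000 / ((L/D)*(rho*vel^2/2))
f = 464.57*1000 / ((1650.0/0.37740)*(1000*2.5710^2/2))
f = 0.032151


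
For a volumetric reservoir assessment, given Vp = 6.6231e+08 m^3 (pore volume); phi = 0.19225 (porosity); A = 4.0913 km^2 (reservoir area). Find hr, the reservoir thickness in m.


hr = Vp / (A * 1e6 * phi)
hr = 6.6231e+08 / (4.0913 * 1e6 * 0.19225)
hr = 842.04 m


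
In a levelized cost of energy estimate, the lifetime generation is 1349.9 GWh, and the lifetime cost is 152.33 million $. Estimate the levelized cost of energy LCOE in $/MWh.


LCOE = C_tot / E_tot * 100
LCOE = 152.33 / 1349.9 * 100
LCOE = 11.28454 cents/kWh
Convert: 11.28454 cents/kWh * 10.0 = 112.85 $/MWh
LCOE = 112.85 $/MWh


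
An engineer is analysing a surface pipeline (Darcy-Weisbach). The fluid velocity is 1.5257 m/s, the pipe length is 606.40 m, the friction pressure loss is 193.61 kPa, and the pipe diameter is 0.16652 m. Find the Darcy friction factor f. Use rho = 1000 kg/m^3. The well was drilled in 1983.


f = dP*1000 / ((L/D)*(rho*vel^2/2))
f = 193.61*1000 / ((606.40/0.16652)*(1000*1.5257^2/2))
f = 0.045680


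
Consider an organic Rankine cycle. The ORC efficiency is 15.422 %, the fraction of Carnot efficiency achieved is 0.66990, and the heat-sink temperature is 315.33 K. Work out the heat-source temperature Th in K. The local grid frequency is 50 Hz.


Th = Tc / (1 - (eta_orc/100)/f)
Th = 315.33 / (1 - (15.422/100)/0.66990)
Th = 409.63 K


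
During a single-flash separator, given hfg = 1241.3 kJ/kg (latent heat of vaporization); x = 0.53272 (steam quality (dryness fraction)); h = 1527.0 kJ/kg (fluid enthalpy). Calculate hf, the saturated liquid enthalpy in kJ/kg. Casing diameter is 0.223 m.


hf = h - x * hfg
hf = 1527.0 - 0.53272 * 1241.3
hf = 865.73 kJ/kg


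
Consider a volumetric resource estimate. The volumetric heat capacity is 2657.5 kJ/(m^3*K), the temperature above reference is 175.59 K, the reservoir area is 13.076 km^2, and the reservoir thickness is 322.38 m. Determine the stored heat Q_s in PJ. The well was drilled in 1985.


Step 1: Vr = A*1e6*hr = 13.076*1e6*322.38 = 4.215441e+09 m^3
Step 2: Q_s = Vr*rhoc*dT/1e12 = 4.215441e+09*2657.5*175.59/1e12 = 1967.1 PJ
Q_s = 1967.1 PJ


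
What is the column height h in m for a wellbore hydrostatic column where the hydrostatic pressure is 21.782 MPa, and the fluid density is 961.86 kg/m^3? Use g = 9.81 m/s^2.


h = P * 1e6 / (g * rho)
h = 21.782 * 1e6 / (9.81 * 961.86)
h = 2308.4 m


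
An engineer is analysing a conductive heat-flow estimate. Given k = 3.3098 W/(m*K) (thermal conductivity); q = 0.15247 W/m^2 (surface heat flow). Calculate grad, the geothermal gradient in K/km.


grad = q * 1000 / k
grad = 0.15247 * 1000 / 3.3098
grad = 46.06623 deg C/km
Convert: 46.06623 deg C/km * 1.0 = 46.066 K/km
grad = 46.066 K/km


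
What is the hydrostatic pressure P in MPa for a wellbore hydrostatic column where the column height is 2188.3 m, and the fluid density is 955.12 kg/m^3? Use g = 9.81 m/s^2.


P = rho * g * h / 1e6
P = 955.12 * 9.81 * 2188.3 / 1e6
P = 20.504 MPa


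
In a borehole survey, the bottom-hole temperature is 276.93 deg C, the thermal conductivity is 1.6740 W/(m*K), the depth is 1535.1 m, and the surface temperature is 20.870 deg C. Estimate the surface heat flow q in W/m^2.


Step 1: grad = (T_d - T_surf)/d * 1000 = (276.93 - 20.87)/1535.1 * 1000 = 166.8035 deg C/km
Step 2: q = k * grad / 1000 = 1.674 * 166.8035 / 1000 = 0.27923 W/m^2
q = 0.27923 W/m^2


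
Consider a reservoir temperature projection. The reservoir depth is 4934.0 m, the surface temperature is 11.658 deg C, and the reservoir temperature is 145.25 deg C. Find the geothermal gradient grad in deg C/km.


grad = (T_res - T_surf) / d * 1000
grad = (145.25 - 11.658) / 4934.0 * 1000
grad = 27.076 deg C/km


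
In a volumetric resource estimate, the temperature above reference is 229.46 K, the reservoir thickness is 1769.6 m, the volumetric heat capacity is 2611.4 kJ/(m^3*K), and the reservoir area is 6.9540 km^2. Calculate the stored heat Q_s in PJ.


Step 1: Vr = A*1e6*hr = 6.954*1e6*1769.6 = 1.230580e+10 m^3
Step 2: Q_s = Vr*rhoc*dT/1e12 = 1.230580e+10*2611.4*229.46/1e12 = 7373.8 PJ
Q_s = 7373.8 PJ


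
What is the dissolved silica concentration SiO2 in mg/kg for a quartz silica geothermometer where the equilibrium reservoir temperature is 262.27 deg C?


SiO2 = 10^(5.19 - 1309/(T_eq + 273.15))
SiO2 = 10^(5.19 - 1309/(262.27 + 273.15))
SiO2 = 556.15 mg/kg


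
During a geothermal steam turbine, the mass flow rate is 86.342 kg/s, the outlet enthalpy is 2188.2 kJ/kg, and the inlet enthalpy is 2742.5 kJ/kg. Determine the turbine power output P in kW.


P = mdot * (h_in - h_out) / 1000
P = 86.342 * (2742.5 - 2188.2) / 1000
P = 47.85937 MW
Convert: 47.85937 MW * 1000.0 = 47859 kW
P = 47859 kW


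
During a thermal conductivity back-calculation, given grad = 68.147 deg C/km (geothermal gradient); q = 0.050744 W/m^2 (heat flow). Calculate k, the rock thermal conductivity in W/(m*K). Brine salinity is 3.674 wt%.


k = q / (grad / 1000)
k = 0.050744 / (68.147 / 1000)
k = 0.74463 W/(m*K)


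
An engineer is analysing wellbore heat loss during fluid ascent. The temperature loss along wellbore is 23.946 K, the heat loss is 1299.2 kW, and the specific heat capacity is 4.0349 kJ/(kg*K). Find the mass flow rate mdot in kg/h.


mdot = Q_loss / (cp * dT)
mdot = 1299.2 / (4.0349 * 23.946)
mdot = 13.44653 kg/s
Convert: 13.44653 kg/s * 3600.0 = 48408 kg/h
mdot = 48408 kg/h


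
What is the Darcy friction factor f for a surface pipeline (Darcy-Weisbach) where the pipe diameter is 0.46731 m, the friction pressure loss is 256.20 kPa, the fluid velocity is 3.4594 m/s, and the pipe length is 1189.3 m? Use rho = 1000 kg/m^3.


f = dP*1000 / ((L/D)*(rho*vel^2/2))
f = 256.20*1000 / ((1189.3/0.46731)*(1000*3.4594^2/2))
f = 0.016824


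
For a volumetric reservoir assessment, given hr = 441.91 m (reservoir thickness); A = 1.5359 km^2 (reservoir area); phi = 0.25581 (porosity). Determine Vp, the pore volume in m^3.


Vp = A * 1e6 * hr * phi
Vp = 1.5359 * 1e6 * 441.91 * 0.25581
Vp = 1.7363e+08 m^3


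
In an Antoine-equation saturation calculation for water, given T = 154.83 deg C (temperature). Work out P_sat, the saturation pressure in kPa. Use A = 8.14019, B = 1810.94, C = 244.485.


P_sat = 10^(A - B/(C + T)) / 760 * 0.101325
P_sat = 10^(8.14019 - 1810.94/(244.485 + 154.83)) / 760 * 0.101325
P_sat = 0.5370029 MPa
Convert: 0.5370029 MPa * 1000.0 = 537.00 kPa
P_sat = 537.00 kPa


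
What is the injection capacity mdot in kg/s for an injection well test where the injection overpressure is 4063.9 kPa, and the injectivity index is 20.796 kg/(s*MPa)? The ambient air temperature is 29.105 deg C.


mdot = II * dP / 1000
mdot = 20.796 * 4063.9 / 1000
mdot = 84.513 kg/s
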